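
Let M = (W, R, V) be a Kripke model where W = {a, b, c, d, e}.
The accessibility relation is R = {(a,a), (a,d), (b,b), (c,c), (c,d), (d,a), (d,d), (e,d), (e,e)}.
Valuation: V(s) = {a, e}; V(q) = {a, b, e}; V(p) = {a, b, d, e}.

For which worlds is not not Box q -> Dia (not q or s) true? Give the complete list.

Let φ = not not Box q -> Dia (not q or s). Evaluate φ at each world:
  a (successors {a, d}): φ is true.
  b (successors {b}): φ is false.
  c (successors {c, d}): φ is true.
  d (successors {a, d}): φ is true.
  e (successors {d, e}): φ is true.
For instance, at e:
  At e: not not Box q is false, Dia (not q or s) is true, so not not Box q -> Dia (not q or s) is true.
    At e: not Box q is true, so not not Box q is false.
      At e: Box q is false, so not Box q is true.
    At e: Dia (not q or s) requires not q or s at some successor in {d, e}.
      not q or s holds at d, so Dia (not q or s) is true at e.
Satisfying worlds: {a, c, d, e}

a, c, d, e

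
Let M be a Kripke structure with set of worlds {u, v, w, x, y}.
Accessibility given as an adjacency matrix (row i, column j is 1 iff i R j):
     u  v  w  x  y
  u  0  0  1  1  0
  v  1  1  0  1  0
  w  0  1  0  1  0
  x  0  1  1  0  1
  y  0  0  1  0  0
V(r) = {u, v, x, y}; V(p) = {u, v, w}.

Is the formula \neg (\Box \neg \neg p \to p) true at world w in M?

Recall that \Box ψ holds at a world iff ψ holds at every accessible world, and \Diamond ψ holds iff ψ holds at some accessible world.
At w: \Box \neg \neg p \to p is true, so \neg (\Box \neg \neg p \to p) is false.
  At w: \Box \neg \neg p is false, p is true, so \Box \neg \neg p \to p is true.
    At w: \Box \neg \neg p requires \neg \neg p at every successor {v, x}.
      \neg \neg p fails at x, so \Box \neg \neg p is false at w.

No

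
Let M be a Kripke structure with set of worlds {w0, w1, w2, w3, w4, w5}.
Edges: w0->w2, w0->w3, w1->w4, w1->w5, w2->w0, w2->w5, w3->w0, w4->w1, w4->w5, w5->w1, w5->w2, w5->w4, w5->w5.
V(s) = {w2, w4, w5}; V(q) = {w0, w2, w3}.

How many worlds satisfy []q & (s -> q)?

Recall that []ψ holds at a world iff ψ holds at every accessible world, and <>ψ holds iff ψ holds at some accessible world.
Let φ = []q & (s -> q). Evaluate φ at each world:
  w0 (successors {w2, w3}): φ is true.
  w1 (successors {w4, w5}): φ is false.
  w2 (successors {w0, w5}): φ is false.
  w3 (successors {w0}): φ is true.
  w4 (successors {w1, w5}): φ is false.
  w5 (successors {w1, w2, w4, w5}): φ is false.
For instance, at w5:
  At w5: []q is false, s -> q is false, so []q & (s -> q) is false.
    At w5: []q requires q at every successor {w1, w2, w4, w5}.
      q fails at w1, so []q is false at w5.
Satisfying worlds: {w0, w3}

2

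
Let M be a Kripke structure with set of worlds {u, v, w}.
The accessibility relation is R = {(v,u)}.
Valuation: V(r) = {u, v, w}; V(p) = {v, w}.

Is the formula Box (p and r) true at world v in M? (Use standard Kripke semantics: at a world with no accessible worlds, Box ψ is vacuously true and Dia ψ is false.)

At v: Box (p and r) requires p and r at every successor {u}.
  p and r fails at u, so Box (p and r) is false at v.

No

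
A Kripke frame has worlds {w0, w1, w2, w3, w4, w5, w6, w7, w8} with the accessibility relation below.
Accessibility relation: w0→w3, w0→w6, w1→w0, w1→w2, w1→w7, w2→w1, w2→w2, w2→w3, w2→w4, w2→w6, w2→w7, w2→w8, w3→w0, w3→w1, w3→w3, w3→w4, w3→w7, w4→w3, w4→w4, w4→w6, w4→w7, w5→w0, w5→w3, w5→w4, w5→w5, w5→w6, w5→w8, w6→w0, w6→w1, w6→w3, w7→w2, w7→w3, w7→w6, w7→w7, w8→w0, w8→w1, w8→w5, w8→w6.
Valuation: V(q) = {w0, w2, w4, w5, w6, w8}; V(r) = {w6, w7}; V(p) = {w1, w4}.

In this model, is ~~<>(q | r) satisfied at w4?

At w4: ~<>(q | r) is false, so ~~<>(q | r) is true.
  At w4: <>(q | r) is true, so ~<>(q | r) is false.
    At w4: <>(q | r) requires q | r at some successor in {w3, w4, w6, w7}.
      q | r holds at w4, so <>(q | r) is true at w4.

Yes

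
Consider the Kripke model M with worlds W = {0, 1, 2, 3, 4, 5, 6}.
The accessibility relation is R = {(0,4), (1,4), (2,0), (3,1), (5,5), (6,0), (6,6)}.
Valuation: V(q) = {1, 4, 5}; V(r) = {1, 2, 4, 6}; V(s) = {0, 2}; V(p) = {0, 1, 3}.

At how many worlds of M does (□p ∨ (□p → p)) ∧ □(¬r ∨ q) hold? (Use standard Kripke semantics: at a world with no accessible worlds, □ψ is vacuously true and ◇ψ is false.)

Let φ = (□p ∨ (□p → p)) ∧ □(¬r ∨ q). Evaluate φ at each world:
  0 (successors {4}): φ is true.
  1 (successors {4}): φ is true.
  2 (successors {0}): φ is true.
  3 (successors {1}): φ is true.
  4 (successors ∅): φ is true.
  5 (successors {5}): φ is true.
  6 (successors {0, 6}): φ is false.
For instance, at 3:
  At 3: □p ∨ (□p → p) is true, □(¬r ∨ q) is true, so (□p ∨ (□p → p)) ∧ □(¬r ∨ q) is true.
    At 3: □p is true, □p → p is true, so □p ∨ (□p → p) is true.
      At 3: □p requires p at every successor {1}.
        At 1: p is true.
      So □p is true at 3.
      At 3: □p is true, p is true, so □p → p is true.
    At 3: □(¬r ∨ q) requires ¬r ∨ q at every successor {1}.
      At 1: ¬r ∨ q is true.
    So □(¬r ∨ q) is true at 3.
Satisfying worlds: {0, 1, 2, 3, 4, 5}

6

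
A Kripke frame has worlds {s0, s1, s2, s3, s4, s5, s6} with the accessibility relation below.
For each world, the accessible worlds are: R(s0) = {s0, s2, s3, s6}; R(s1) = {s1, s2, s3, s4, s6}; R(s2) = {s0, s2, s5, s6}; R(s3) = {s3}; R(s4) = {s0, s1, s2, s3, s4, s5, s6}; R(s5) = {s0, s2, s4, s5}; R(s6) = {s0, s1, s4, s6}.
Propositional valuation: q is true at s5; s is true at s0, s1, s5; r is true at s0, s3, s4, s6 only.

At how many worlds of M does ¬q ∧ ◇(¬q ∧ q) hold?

Recall that ◇ψ holds at a world iff ψ holds at some accessible world.
Let φ = ¬q ∧ ◇(¬q ∧ q). Evaluate φ at each world:
  s0 (successors {s0, s2, s3, s6}): φ is false.
  s1 (successors {s1, s2, s3, s4, s6}): φ is false.
  s2 (successors {s0, s2, s5, s6}): φ is false.
  s3 (successors {s3}): φ is false.
  s4 (successors {s0, s1, s2, s3, s4, s5, s6}): φ is false.
  s5 (successors {s0, s2, s4, s5}): φ is false.
  s6 (successors {s0, s1, s4, s6}): φ is false.
For instance, at s5:
  At s5: ¬q is false, ◇(¬q ∧ q) is false, so ¬q ∧ ◇(¬q ∧ q) is false.
    At s5: ◇(¬q ∧ q) requires ¬q ∧ q at some successor in {s0, s2, s4, s5}.
      At s0: ¬q ∧ q is false.
      At s2: ¬q ∧ q is false.
      At s4: ¬q ∧ q is false.
      At s5: ¬q ∧ q is false.
    So ◇(¬q ∧ q) is false at s5.
Satisfying worlds: none.

0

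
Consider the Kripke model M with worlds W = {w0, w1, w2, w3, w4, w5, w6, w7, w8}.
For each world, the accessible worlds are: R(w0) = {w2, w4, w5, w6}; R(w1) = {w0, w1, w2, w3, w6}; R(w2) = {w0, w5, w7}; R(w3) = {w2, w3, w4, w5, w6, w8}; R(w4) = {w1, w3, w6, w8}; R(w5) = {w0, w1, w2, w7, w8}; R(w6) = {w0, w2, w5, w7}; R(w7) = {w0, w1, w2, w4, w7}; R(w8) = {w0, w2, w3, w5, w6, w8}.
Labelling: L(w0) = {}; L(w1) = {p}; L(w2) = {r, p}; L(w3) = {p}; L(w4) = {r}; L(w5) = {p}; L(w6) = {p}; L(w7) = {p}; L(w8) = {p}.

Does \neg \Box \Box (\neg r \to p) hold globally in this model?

Yes

Let φ = \neg \Box \Box (\neg r \to p). Evaluate φ at each world:
  w0 (successors {w2, w4, w5, w6}): φ is true.
  w1 (successors {w0, w1, w2, w3, w6}): φ is true.
  w2 (successors {w0, w5, w7}): φ is true.
  w3 (successors {w2, w3, w4, w5, w6, w8}): φ is true.
  w4 (successors {w1, w3, w6, w8}): φ is true.
  w5 (successors {w0, w1, w2, w7, w8}): φ is true.
  w6 (successors {w0, w2, w5, w7}): φ is true.
  w7 (successors {w0, w1, w2, w4, w7}): φ is true.
  w8 (successors {w0, w2, w3, w5, w6, w8}): φ is true.
For instance, at w3:
  At w3: \Box \Box (\neg r \to p) is false, so \neg \Box \Box (\neg r \to p) is true.
    At w3: \Box \Box (\neg r \to p) requires \Box (\neg r \to p) at every successor {w2, w3, w4, w5, w6, w8}.
      \Box (\neg r \to p) fails at w2, so \Box \Box (\neg r \to p) is false at w3.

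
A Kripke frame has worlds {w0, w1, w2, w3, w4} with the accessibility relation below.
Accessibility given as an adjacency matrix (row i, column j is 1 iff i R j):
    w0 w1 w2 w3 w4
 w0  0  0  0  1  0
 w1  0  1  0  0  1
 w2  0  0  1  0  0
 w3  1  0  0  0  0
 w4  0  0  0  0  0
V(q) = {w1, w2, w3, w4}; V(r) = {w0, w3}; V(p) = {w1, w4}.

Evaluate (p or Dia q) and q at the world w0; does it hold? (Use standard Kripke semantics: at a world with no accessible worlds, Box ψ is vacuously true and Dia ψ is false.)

At w0: p or Dia q is true, q is false, so (p or Dia q) and q is false.
  At w0: p is false, Dia q is true, so p or Dia q is true.
    At w0: Dia q requires q at some successor in {w3}.
      q holds at w3, so Dia q is true at w0.

No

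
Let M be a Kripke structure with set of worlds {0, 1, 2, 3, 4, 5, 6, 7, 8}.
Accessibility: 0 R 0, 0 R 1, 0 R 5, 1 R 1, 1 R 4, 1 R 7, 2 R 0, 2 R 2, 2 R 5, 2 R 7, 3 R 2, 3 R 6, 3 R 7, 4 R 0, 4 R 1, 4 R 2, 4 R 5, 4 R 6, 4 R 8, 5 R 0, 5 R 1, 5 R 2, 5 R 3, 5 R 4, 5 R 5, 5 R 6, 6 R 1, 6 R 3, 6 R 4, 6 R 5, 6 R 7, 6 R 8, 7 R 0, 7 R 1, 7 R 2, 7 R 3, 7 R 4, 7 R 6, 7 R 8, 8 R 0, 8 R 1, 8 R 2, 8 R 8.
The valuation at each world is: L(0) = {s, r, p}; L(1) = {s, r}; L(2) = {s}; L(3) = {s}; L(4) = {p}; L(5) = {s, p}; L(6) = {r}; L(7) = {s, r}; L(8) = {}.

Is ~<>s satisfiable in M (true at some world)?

No

Let φ = ~<>s. Evaluate φ at each world:
  0 (successors {0, 1, 5}): φ is false.
  1 (successors {1, 4, 7}): φ is false.
  2 (successors {0, 2, 5, 7}): φ is false.
  3 (successors {2, 6, 7}): φ is false.
  4 (successors {0, 1, 2, 5, 6, 8}): φ is false.
  5 (successors {0, 1, 2, 3, 4, 5, 6}): φ is false.
  6 (successors {1, 3, 4, 5, 7, 8}): φ is false.
  7 (successors {0, 1, 2, 3, 4, 6, 8}): φ is false.
  8 (successors {0, 1, 2, 8}): φ is false.
For instance, at 0:
  At 0: <>s is true, so ~<>s is false.
    At 0: <>s requires s at some successor in {0, 1, 5}.
      s holds at 0, so <>s is true at 0.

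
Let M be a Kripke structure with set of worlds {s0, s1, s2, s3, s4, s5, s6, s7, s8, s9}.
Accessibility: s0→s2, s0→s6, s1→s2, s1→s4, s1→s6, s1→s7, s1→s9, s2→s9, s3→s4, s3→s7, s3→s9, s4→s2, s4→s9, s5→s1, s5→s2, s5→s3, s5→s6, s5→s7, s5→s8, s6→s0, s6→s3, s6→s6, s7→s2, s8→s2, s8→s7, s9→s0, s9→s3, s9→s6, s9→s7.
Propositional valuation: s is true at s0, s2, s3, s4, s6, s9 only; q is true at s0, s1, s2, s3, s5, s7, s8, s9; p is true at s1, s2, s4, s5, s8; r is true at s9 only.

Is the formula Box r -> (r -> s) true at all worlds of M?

Let φ = Box r -> (r -> s). Evaluate φ at each world:
  s0 (successors {s2, s6}): φ is true.
  s1 (successors {s2, s4, s6, s7, s9}): φ is true.
  s2 (successors {s9}): φ is true.
  s3 (successors {s4, s7, s9}): φ is true.
  s4 (successors {s2, s9}): φ is true.
  s5 (successors {s1, s2, s3, s6, s7, s8}): φ is true.
  s6 (successors {s0, s3, s6}): φ is true.
  s7 (successors {s2}): φ is true.
  s8 (successors {s2, s7}): φ is true.
  s9 (successors {s0, s3, s6, s7}): φ is true.
For instance, at s0:
  At s0: Box r is false, r -> s is true, so Box r -> (r -> s) is true.
    At s0: Box r requires r at every successor {s2, s6}.
      r fails at s2, so Box r is false at s0.

Yes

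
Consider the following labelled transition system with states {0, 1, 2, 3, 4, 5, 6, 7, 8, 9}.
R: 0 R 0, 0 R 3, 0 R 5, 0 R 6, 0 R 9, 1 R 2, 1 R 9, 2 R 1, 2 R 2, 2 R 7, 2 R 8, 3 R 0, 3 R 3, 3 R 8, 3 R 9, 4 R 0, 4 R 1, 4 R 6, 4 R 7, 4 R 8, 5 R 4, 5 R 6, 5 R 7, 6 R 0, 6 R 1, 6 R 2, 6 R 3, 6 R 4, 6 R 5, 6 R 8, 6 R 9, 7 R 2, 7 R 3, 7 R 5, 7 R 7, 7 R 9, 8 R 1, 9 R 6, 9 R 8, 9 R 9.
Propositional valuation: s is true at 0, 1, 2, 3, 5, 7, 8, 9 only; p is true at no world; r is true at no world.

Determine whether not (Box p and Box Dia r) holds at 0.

Yes

At 0: Box p and Box Dia r is false, so not (Box p and Box Dia r) is true.
  At 0: Box p is false, Box Dia r is false, so Box p and Box Dia r is false.
    At 0: Box p requires p at every successor {0, 3, 5, 6, 9}.
      p fails at 0, so Box p is false at 0.
    At 0: Box Dia r requires Dia r at every successor {0, 3, 5, 6, 9}.
      Dia r fails at 0, so Box Dia r is false at 0.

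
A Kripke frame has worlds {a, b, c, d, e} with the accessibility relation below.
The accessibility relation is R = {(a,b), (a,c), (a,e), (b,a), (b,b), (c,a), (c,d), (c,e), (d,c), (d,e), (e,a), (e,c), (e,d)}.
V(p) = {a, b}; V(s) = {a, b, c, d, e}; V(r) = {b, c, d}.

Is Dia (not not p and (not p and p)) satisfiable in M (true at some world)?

Let φ = Dia (not not p and (not p and p)). Evaluate φ at each world:
  a (successors {b, c, e}): φ is false.
  b (successors {a, b}): φ is false.
  c (successors {a, d, e}): φ is false.
  d (successors {c, e}): φ is false.
  e (successors {a, c, d}): φ is false.
For instance, at e:
  At e: Dia (not not p and (not p and p)) requires not not p and (not p and p) at some successor in {a, c, d}.
    At a: not not p and (not p and p) is false.
    At c: not not p and (not p and p) is false.
    At d: not not p and (not p and p) is false.
  So Dia (not not p and (not p and p)) is false at e.

No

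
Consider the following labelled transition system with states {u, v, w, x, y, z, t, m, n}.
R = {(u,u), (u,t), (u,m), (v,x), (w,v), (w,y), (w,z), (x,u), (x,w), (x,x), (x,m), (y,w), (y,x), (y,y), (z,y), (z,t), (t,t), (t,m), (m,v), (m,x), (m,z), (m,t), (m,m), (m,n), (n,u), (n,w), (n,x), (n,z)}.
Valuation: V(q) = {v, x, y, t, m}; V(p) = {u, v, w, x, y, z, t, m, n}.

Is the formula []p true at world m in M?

At m: []p requires p at every successor {v, x, z, t, m, n}.
  At v: p is true.
  At x: p is true.
  At z: p is true.
  At t: p is true.
  At m: p is true.
  At n: p is true.
So []p is true at m.

Yes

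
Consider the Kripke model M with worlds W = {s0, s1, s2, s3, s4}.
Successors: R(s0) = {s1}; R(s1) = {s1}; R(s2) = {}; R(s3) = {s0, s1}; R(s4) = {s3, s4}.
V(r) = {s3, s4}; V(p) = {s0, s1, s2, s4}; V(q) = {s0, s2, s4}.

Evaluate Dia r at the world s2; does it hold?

At s2: no accessible worlds, so Dia r is false.

No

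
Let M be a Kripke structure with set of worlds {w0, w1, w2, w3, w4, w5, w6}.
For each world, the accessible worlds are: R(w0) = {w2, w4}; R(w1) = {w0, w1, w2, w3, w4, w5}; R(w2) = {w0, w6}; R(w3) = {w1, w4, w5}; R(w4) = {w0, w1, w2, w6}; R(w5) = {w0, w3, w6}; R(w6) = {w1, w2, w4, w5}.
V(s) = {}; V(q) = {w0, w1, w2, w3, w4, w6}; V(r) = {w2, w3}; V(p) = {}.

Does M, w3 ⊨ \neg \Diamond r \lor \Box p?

Yes

At w3: \neg \Diamond r is true, \Box p is false, so \neg \Diamond r \lor \Box p is true.
  At w3: \Diamond r is false, so \neg \Diamond r is true.
    At w3: \Diamond r requires r at some successor in {w1, w4, w5}.
      At w1: r is false.
      At w4: r is false.
      At w5: r is false.
    So \Diamond r is false at w3.
  At w3: \Box p requires p at every successor {w1, w4, w5}.
    p fails at w1, so \Box p is false at w3.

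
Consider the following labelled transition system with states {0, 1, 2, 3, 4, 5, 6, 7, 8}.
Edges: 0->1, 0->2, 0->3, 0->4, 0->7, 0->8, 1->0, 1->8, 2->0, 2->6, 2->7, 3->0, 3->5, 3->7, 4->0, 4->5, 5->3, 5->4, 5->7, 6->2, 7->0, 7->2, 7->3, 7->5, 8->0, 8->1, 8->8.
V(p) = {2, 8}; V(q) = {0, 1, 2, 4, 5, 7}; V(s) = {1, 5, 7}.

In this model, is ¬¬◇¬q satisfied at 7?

At 7: ¬◇¬q is false, so ¬¬◇¬q is true.
  At 7: ◇¬q is true, so ¬◇¬q is false.
    At 7: ◇¬q requires ¬q at some successor in {0, 2, 3, 5}.
      ¬q holds at 3, so ◇¬q is true at 7.

Yes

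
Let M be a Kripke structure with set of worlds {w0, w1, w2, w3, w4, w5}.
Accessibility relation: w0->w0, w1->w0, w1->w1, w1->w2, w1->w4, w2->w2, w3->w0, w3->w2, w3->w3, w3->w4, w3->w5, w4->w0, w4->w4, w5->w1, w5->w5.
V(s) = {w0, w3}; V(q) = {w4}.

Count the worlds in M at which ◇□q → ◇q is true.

Recall that □ψ holds at a world iff ψ holds at every accessible world, and ◇ψ holds iff ψ holds at some accessible world.
Let φ = ◇□q → ◇q. Evaluate φ at each world:
  w0 (successors {w0}): φ is true.
  w1 (successors {w0, w1, w2, w4}): φ is true.
  w2 (successors {w2}): φ is true.
  w3 (successors {w0, w2, w3, w4, w5}): φ is true.
  w4 (successors {w0, w4}): φ is true.
  w5 (successors {w1, w5}): φ is true.
For instance, at w5:
  At w5: ◇□q is false, ◇q is false, so ◇□q → ◇q is true.
    At w5: ◇□q requires □q at some successor in {w1, w5}.
      At w1: □q is false.
      At w5: □q is false.
    So ◇□q is false at w5.
    At w5: ◇q requires q at some successor in {w1, w5}.
      At w1: q is false.
      At w5: q is false.
    So ◇q is false at w5.
Satisfying worlds: {w0, w1, w2, w3, w4, w5}

6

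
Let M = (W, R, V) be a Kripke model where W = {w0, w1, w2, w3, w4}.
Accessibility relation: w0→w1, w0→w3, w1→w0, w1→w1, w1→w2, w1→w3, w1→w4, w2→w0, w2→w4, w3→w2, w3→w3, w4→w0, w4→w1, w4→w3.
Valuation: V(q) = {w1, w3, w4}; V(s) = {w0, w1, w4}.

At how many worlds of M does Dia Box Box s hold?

Let φ = Dia Box Box s. Evaluate φ at each world:
  w0 (successors {w1, w3}): φ is false.
  w1 (successors {w0, w1, w2, w3, w4}): φ is false.
  w2 (successors {w0, w4}): φ is false.
  w3 (successors {w2, w3}): φ is false.
  w4 (successors {w0, w1, w3}): φ is false.
For instance, at w1:
  At w1: Dia Box Box s requires Box Box s at some successor in {w0, w1, w2, w3, w4}.
    At w0: Box Box s is false.
    At w1: Box Box s is false.
    At w2: Box Box s is false.
    At w3: Box Box s is false.
    At w4: Box Box s is false.
  So Dia Box Box s is false at w1.
Satisfying worlds: none.

0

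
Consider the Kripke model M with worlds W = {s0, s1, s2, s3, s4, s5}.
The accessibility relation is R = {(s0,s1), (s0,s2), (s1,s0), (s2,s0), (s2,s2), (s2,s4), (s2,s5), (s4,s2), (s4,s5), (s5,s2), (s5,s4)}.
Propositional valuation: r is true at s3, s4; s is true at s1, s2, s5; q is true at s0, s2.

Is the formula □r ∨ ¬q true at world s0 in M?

No

At s0: □r is false, ¬q is false, so □r ∨ ¬q is false.
  At s0: □r requires r at every successor {s1, s2}.
    r fails at s1, so □r is false at s0.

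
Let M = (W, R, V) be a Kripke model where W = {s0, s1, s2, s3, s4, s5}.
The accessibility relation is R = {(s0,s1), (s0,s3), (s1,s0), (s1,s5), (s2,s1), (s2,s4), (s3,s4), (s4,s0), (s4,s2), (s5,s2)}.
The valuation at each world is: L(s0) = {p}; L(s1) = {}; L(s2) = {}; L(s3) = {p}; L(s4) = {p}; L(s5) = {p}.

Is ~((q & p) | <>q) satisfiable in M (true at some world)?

Yes

Let φ = ~((q & p) | <>q). Evaluate φ at each world:
  s0 (successors {s1, s3}): φ is true.
  s1 (successors {s0, s5}): φ is true.
  s2 (successors {s1, s4}): φ is true.
  s3 (successors {s4}): φ is true.
  s4 (successors {s0, s2}): φ is true.
  s5 (successors {s2}): φ is true.
Detail at s0 (witness):
  At s0: (q & p) | <>q is false, so ~((q & p) | <>q) is true.
    At s0: q & p is false, <>q is false, so (q & p) | <>q is false.
      At s0: <>q requires q at some successor in {s1, s3}.
        At s1: q is false.
        At s3: q is false.
      So <>q is false at s0.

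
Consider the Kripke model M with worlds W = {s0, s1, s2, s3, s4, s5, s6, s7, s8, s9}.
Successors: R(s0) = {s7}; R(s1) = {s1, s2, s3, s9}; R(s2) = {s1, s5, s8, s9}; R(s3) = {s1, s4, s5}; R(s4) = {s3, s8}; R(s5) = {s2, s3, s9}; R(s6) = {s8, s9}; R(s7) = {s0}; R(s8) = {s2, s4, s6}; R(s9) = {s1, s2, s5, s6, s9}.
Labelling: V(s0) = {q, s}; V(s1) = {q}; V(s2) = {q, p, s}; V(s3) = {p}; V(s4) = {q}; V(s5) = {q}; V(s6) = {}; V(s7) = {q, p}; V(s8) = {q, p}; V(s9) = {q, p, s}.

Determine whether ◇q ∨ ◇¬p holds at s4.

At s4: ◇q is true, ◇¬p is false, so ◇q ∨ ◇¬p is true.
  At s4: ◇q requires q at some successor in {s3, s8}.
    q holds at s8, so ◇q is true at s4.
  At s4: ◇¬p requires ¬p at some successor in {s3, s8}.
    At s3: ¬p is false.
    At s8: ¬p is false.
  So ◇¬p is false at s4.

Yes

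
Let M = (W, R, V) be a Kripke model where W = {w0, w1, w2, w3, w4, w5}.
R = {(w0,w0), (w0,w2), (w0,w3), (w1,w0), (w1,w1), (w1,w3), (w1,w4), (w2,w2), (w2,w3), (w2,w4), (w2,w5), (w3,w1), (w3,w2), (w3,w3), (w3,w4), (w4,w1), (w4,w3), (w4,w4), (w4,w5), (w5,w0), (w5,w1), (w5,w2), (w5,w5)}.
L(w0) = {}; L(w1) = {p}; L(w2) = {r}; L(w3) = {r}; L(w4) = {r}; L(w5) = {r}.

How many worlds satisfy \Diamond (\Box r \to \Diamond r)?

Let φ = \Diamond (\Box r \to \Diamond r). Evaluate φ at each world:
  w0 (successors {w0, w2, w3}): φ is true.
  w1 (successors {w0, w1, w3, w4}): φ is true.
  w2 (successors {w2, w3, w4, w5}): φ is true.
  w3 (successors {w1, w2, w3, w4}): φ is true.
  w4 (successors {w1, w3, w4, w5}): φ is true.
  w5 (successors {w0, w1, w2, w5}): φ is true.
For instance, at w0:
  At w0: \Diamond (\Box r \to \Diamond r) requires \Box r \to \Diamond r at some successor in {w0, w2, w3}.
    \Box r \to \Diamond r holds at w0, so \Diamond (\Box r \to \Diamond r) is true at w0.
      At w0: \Box r is false, \Diamond r is true, so \Box r \to \Diamond r is true.
Satisfying worlds: {w0, w1, w2, w3, w4, w5}

6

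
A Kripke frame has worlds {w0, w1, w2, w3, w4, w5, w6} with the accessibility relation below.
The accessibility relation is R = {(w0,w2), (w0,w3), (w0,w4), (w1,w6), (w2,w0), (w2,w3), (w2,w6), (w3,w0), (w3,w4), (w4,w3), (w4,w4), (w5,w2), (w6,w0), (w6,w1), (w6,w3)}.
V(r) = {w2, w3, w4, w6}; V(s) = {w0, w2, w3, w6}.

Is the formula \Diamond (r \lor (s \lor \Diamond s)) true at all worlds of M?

Yes

Let φ = \Diamond (r \lor (s \lor \Diamond s)). Evaluate φ at each world:
  w0 (successors {w2, w3, w4}): φ is true.
  w1 (successors {w6}): φ is true.
  w2 (successors {w0, w3, w6}): φ is true.
  w3 (successors {w0, w4}): φ is true.
  w4 (successors {w3, w4}): φ is true.
  w5 (successors {w2}): φ is true.
  w6 (successors {w0, w1, w3}): φ is true.
For instance, at w4:
  At w4: \Diamond (r \lor (s \lor \Diamond s)) requires r \lor (s \lor \Diamond s) at some successor in {w3, w4}.
    r \lor (s \lor \Diamond s) holds at w3, so \Diamond (r \lor (s \lor \Diamond s)) is true at w4.
      At w3: r is true, s \lor \Diamond s is true, so r \lor (s \lor \Diamond s) is true.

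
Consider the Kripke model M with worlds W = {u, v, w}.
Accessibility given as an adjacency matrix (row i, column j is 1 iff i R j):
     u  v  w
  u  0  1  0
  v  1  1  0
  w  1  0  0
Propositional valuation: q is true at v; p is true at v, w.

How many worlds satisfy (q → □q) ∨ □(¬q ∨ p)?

Let φ = (q → □q) ∨ □(¬q ∨ p). Evaluate φ at each world:
  u (successors {v}): φ is true.
  v (successors {u, v}): φ is true.
  w (successors {u}): φ is true.
For instance, at w:
  At w: q → □q is true, □(¬q ∨ p) is true, so (q → □q) ∨ □(¬q ∨ p) is true.
    At w: q is false, □q is false, so q → □q is true.
      At w: □q requires q at every successor {u}.
        q fails at u, so □q is false at w.
    At w: □(¬q ∨ p) requires ¬q ∨ p at every successor {u}.
      At u: ¬q ∨ p is true.
    So □(¬q ∨ p) is true at w.
Satisfying worlds: {u, v, w}

3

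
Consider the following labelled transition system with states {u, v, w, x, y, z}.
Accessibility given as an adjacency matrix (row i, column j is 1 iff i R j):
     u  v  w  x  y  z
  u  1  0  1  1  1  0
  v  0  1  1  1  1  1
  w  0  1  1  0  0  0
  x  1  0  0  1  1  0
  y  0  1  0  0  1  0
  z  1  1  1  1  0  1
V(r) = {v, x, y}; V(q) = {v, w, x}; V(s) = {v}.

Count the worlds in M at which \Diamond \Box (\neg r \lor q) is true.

4

Let φ = \Diamond \Box (\neg r \lor q). Evaluate φ at each world:
  u (successors {u, w, x, y}): φ is true.
  v (successors {v, w, x, y, z}): φ is true.
  w (successors {v, w}): φ is true.
  x (successors {u, x, y}): φ is false.
  y (successors {v, y}): φ is false.
  z (successors {u, v, w, x, z}): φ is true.
For instance, at z:
  At z: \Diamond \Box (\neg r \lor q) requires \Box (\neg r \lor q) at some successor in {u, v, w, x, z}.
    \Box (\neg r \lor q) holds at w, so \Diamond \Box (\neg r \lor q) is true at z.
      At w: \Box (\neg r \lor q) requires \neg r \lor q at every successor {v, w}.
        At v: \neg r \lor q is true.
        At w: \neg r \lor q is true.
      So \Box (\neg r \lor q) is true at w.
Satisfying worlds: {u, v, w, z}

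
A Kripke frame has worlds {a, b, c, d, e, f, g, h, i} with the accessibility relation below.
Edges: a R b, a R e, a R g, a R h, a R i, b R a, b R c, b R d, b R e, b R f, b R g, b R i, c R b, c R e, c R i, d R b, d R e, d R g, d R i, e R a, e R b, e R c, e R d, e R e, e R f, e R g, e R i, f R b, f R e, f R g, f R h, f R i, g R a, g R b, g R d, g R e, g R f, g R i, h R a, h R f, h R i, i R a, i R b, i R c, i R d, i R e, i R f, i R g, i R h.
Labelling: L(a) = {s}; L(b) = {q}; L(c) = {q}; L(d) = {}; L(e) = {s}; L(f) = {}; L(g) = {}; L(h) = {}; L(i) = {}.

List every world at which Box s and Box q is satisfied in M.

Let φ = Box s and Box q. Evaluate φ at each world:
  a (successors {b, e, g, h, i}): φ is false.
  b (successors {a, c, d, e, f, g, i}): φ is false.
  c (successors {b, e, i}): φ is false.
  d (successors {b, e, g, i}): φ is false.
  e (successors {a, b, c, d, e, f, g, i}): φ is false.
  f (successors {b, e, g, h, i}): φ is false.
  g (successors {a, b, d, e, f, i}): φ is false.
  h (successors {a, f, i}): φ is false.
  i (successors {a, b, c, d, e, f, g, h}): φ is false.
For instance, at a:
  At a: Box s is false, Box q is false, so Box s and Box q is false.
    At a: Box s requires s at every successor {b, e, g, h, i}.
      s fails at b, so Box s is false at a.
    At a: Box q requires q at every successor {b, e, g, h, i}.
      q fails at e, so Box q is false at a.
Satisfying worlds: none.

none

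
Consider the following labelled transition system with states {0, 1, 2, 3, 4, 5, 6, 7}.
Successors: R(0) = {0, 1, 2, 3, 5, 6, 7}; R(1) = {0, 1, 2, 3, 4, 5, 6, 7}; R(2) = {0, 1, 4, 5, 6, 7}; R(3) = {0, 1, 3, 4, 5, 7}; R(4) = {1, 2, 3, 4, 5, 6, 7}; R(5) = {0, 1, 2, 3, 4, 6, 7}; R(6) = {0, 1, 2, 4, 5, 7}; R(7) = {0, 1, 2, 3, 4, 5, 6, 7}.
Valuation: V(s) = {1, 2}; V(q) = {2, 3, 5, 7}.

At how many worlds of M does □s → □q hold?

Let φ = □s → □q. Evaluate φ at each world:
  0 (successors {0, 1, 2, 3, 5, 6, 7}): φ is true.
  1 (successors {0, 1, 2, 3, 4, 5, 6, 7}): φ is true.
  2 (successors {0, 1, 4, 5, 6, 7}): φ is true.
  3 (successors {0, 1, 3, 4, 5, 7}): φ is true.
  4 (successors {1, 2, 3, 4, 5, 6, 7}): φ is true.
  5 (successors {0, 1, 2, 3, 4, 6, 7}): φ is true.
  6 (successors {0, 1, 2, 4, 5, 7}): φ is true.
  7 (successors {0, 1, 2, 3, 4, 5, 6, 7}): φ is true.
For instance, at 2:
  At 2: □s is false, □q is false, so □s → □q is true.
    At 2: □s requires s at every successor {0, 1, 4, 5, 6, 7}.
      s fails at 0, so □s is false at 2.
    At 2: □q requires q at every successor {0, 1, 4, 5, 6, 7}.
      q fails at 0, so □q is false at 2.
Satisfying worlds: {0, 1, 2, 3, 4, 5, 6, 7}

8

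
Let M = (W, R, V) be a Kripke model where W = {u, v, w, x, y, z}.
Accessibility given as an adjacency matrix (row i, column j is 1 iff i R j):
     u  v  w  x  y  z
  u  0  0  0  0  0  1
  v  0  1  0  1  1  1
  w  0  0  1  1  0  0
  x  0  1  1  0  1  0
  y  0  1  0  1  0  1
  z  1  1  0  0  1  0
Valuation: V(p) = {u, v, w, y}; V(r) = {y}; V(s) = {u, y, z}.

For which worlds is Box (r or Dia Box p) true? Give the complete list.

x, z

Recall that Box ψ holds at a world iff ψ holds at every accessible world, and Dia ψ holds iff ψ holds at some accessible world.
Let φ = Box (r or Dia Box p). Evaluate φ at each world:
  u (successors {z}): φ is false.
  v (successors {v, x, y, z}): φ is false.
  w (successors {w, x}): φ is false.
  x (successors {v, w, y}): φ is true.
  y (successors {v, x, z}): φ is false.
  z (successors {u, v, y}): φ is true.
For instance, at x:
  At x: Box (r or Dia Box p) requires r or Dia Box p at every successor {v, w, y}.
      At v: r is false, Dia Box p is true, so r or Dia Box p is true.
      At w: r is false, Dia Box p is true, so r or Dia Box p is true.
      At y: r is true, Dia Box p is true, so r or Dia Box p is true.
  So Box (r or Dia Box p) is true at x.
Satisfying worlds: {x, z}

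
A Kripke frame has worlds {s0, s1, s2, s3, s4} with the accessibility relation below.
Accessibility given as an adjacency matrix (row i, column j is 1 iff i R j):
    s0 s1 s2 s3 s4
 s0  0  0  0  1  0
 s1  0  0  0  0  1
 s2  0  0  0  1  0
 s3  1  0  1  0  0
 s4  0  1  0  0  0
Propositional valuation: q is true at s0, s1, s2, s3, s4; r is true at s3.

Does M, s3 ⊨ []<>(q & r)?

Yes

At s3: []<>(q & r) requires <>(q & r) at every successor {s0, s2}.
    At s0: <>(q & r) requires q & r at some successor in {s3}.
      q & r holds at s3, so <>(q & r) is true at s0.
    At s2: <>(q & r) requires q & r at some successor in {s3}.
      q & r holds at s3, so <>(q & r) is true at s2.
So []<>(q & r) is true at s3.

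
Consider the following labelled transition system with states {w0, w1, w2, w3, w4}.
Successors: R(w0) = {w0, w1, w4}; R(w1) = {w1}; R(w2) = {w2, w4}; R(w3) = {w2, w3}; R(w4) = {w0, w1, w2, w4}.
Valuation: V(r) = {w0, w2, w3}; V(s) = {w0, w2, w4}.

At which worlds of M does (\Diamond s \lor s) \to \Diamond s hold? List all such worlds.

w0, w1, w2, w3, w4

Let φ = (\Diamond s \lor s) \to \Diamond s. Evaluate φ at each world:
  w0 (successors {w0, w1, w4}): φ is true.
  w1 (successors {w1}): φ is true.
  w2 (successors {w2, w4}): φ is true.
  w3 (successors {w2, w3}): φ is true.
  w4 (successors {w0, w1, w2, w4}): φ is true.
For instance, at w4:
  At w4: \Diamond s \lor s is true, \Diamond s is true, so (\Diamond s \lor s) \to \Diamond s is true.
    At w4: \Diamond s is true, s is true, so \Diamond s \lor s is true.
      At w4: \Diamond s requires s at some successor in {w0, w1, w2, w4}.
        s holds at w0, so \Diamond s is true at w4.
    At w4: \Diamond s requires s at some successor in {w0, w1, w2, w4}.
      s holds at w0, so \Diamond s is true at w4.
Satisfying worlds: {w0, w1, w2, w3, w4}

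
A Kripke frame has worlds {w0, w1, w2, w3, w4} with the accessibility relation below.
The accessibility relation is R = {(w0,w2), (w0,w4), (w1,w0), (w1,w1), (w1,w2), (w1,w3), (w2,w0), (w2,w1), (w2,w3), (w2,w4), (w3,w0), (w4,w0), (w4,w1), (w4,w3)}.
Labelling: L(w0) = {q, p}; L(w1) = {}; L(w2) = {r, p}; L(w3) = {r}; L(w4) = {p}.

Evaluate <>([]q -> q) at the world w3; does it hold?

Yes

At w3: <>([]q -> q) requires []q -> q at some successor in {w0}.
  []q -> q holds at w0, so <>([]q -> q) is true at w3.
    At w0: []q is false, q is true, so []q -> q is true.
      At w0: []q requires q at every successor {w2, w4}.
        q fails at w2, so []q is false at w0.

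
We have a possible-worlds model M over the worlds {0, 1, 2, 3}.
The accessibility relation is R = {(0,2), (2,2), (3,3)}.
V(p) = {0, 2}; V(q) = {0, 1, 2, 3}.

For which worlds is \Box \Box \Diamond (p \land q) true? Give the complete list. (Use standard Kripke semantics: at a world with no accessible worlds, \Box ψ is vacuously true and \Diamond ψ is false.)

0, 1, 2

Recall that \Box ψ holds at a world iff ψ holds at every accessible world, and \Diamond ψ holds iff ψ holds at some accessible world.
Let φ = \Box \Box \Diamond (p \land q). Evaluate φ at each world:
  0 (successors {2}): φ is true.
  1 (successors ∅): φ is true.
  2 (successors {2}): φ is true.
  3 (successors {3}): φ is false.
For instance, at 0:
  At 0: \Box \Box \Diamond (p \land q) requires \Box \Diamond (p \land q) at every successor {2}.
      At 2: \Box \Diamond (p \land q) requires \Diamond (p \land q) at every successor {2}.
        At 2: \Diamond (p \land q) is true.
      So \Box \Diamond (p \land q) is true at 2.
  So \Box \Box \Diamond (p \land q) is true at 0.
Satisfying worlds: {0, 1, 2}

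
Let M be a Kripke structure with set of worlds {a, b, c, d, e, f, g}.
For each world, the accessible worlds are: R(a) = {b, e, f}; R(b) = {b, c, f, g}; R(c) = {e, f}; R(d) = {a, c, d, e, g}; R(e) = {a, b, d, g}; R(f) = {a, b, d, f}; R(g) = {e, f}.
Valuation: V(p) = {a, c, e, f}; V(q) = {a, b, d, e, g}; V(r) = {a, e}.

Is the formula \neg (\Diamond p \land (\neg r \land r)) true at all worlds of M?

Let φ = \neg (\Diamond p \land (\neg r \land r)). Evaluate φ at each world:
  a (successors {b, e, f}): φ is true.
  b (successors {b, c, f, g}): φ is true.
  c (successors {e, f}): φ is true.
  d (successors {a, c, d, e, g}): φ is true.
  e (successors {a, b, d, g}): φ is true.
  f (successors {a, b, d, f}): φ is true.
  g (successors {e, f}): φ is true.
For instance, at d:
  At d: \Diamond p \land (\neg r \land r) is false, so \neg (\Diamond p \land (\neg r \land r)) is true.
    At d: \Diamond p is true, \neg r \land r is false, so \Diamond p \land (\neg r \land r) is false.
      At d: \Diamond p requires p at some successor in {a, c, d, e, g}.
        p holds at a, so \Diamond p is true at d.

Yes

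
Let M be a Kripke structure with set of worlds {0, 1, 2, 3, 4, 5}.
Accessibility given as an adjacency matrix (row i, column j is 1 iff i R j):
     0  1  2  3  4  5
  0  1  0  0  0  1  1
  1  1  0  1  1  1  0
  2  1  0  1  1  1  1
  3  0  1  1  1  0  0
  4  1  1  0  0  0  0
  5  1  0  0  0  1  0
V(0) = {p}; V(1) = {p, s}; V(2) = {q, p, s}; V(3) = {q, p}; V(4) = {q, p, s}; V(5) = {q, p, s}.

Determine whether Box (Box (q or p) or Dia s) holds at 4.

Yes

At 4: Box (Box (q or p) or Dia s) requires Box (q or p) or Dia s at every successor {0, 1}.
    At 0: Box (q or p) is true, Dia s is true, so Box (q or p) or Dia s is true.
      At 0: Box (q or p) requires q or p at every successor {0, 4, 5}.
        At 0: q or p is true.
        At 4: q or p is true.
        At 5: q or p is true.
      So Box (q or p) is true at 0.
      At 0: Dia s requires s at some successor in {0, 4, 5}.
        s holds at 4, so Dia s is true at 0.
    At 1: Box (q or p) is true, Dia s is true, so Box (q or p) or Dia s is true.
      At 1: Box (q or p) requires q or p at every successor {0, 2, 3, 4}.
        At 0: q or p is true.
        At 2: q or p is true.
        At 3: q or p is true.
        At 4: q or p is true.
      So Box (q or p) is true at 1.
      At 1: Dia s requires s at some successor in {0, 2, 3, 4}.
        s holds at 2, so Dia s is true at 1.
So Box (Box (q or p) or Dia s) is true at 4.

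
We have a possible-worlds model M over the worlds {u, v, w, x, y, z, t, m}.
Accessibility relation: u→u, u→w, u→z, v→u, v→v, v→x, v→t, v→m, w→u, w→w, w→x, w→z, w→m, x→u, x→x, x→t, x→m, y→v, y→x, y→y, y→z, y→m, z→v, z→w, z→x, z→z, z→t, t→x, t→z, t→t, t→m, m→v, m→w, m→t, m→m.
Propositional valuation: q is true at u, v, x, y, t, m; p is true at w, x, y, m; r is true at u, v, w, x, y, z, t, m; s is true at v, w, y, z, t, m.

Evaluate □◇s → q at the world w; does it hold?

At w: □◇s is true, q is false, so □◇s → q is false.
  At w: □◇s requires ◇s at every successor {u, w, x, z, m}.
    At u: ◇s is true.
    At w: ◇s is true.
    At x: ◇s is true.
    At z: ◇s is true.
    At m: ◇s is true.
  So □◇s is true at w.

No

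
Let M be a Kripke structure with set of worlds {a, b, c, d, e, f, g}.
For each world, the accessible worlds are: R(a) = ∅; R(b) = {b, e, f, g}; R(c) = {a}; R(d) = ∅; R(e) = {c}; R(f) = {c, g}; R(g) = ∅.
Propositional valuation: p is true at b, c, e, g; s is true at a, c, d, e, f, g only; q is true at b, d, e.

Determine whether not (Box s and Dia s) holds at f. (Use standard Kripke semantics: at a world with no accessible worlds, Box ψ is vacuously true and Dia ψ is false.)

Recall that Box ψ holds at a world iff ψ holds at every accessible world, and Dia ψ holds iff ψ holds at some accessible world.
At f: Box s and Dia s is true, so not (Box s and Dia s) is false.
  At f: Box s is true, Dia s is true, so Box s and Dia s is true.
    At f: Box s requires s at every successor {c, g}.
      At c: s is true.
      At g: s is true.
    So Box s is true at f.
    At f: Dia s requires s at some successor in {c, g}.
      s holds at c, so Dia s is true at f.

No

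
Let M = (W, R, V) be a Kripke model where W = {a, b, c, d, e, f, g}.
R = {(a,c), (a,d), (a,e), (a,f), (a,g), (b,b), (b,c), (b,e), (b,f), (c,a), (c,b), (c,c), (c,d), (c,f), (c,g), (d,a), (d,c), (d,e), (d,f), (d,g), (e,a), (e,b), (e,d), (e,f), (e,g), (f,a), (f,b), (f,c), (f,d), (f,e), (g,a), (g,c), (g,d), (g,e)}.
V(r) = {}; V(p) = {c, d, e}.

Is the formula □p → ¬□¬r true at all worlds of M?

Let φ = □p → ¬□¬r. Evaluate φ at each world:
  a (successors {c, d, e, f, g}): φ is true.
  b (successors {b, c, e, f}): φ is true.
  c (successors {a, b, c, d, f, g}): φ is true.
  d (successors {a, c, e, f, g}): φ is true.
  e (successors {a, b, d, f, g}): φ is true.
  f (successors {a, b, c, d, e}): φ is true.
  g (successors {a, c, d, e}): φ is true.
For instance, at d:
  At d: □p is false, ¬□¬r is false, so □p → ¬□¬r is true.
    At d: □p requires p at every successor {a, c, e, f, g}.
      p fails at a, so □p is false at d.
    At d: □¬r is true, so ¬□¬r is false.
      At d: □¬r requires ¬r at every successor {a, c, e, f, g}.
        At a: ¬r is true.
        At c: ¬r is true.
        At e: ¬r is true.
        At f: ¬r is true.
        At g: ¬r is true.
      So □¬r is true at d.

Yes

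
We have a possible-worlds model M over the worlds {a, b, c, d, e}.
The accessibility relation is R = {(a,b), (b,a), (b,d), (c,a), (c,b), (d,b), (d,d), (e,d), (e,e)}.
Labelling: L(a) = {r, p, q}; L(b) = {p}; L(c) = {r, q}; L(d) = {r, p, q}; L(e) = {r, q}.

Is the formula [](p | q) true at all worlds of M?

Yes

Let φ = [](p | q). Evaluate φ at each world:
  a (successors {b}): φ is true.
  b (successors {a, d}): φ is true.
  c (successors {a, b}): φ is true.
  d (successors {b, d}): φ is true.
  e (successors {d, e}): φ is true.
For instance, at e:
  At e: [](p | q) requires p | q at every successor {d, e}.
    At d: p | q is true.
    At e: p | q is true.
  So [](p | q) is true at e.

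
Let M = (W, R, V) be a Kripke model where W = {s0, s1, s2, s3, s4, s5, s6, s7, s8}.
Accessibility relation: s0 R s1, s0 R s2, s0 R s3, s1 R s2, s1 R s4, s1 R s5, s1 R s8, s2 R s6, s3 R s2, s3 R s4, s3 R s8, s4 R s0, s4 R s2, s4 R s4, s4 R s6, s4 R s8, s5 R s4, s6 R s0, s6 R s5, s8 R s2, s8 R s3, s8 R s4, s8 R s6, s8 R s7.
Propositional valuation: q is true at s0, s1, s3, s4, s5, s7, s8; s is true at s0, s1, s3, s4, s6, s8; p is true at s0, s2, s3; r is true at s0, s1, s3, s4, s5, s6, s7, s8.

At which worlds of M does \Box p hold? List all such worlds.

s7

Recall that \Box ψ holds at a world iff ψ holds at every accessible world, and \Diamond ψ holds iff ψ holds at some accessible world.
Let φ = \Box p. Evaluate φ at each world:
  s0 (successors {s1, s2, s3}): φ is false.
  s1 (successors {s2, s4, s5, s8}): φ is false.
  s2 (successors {s6}): φ is false.
  s3 (successors {s2, s4, s8}): φ is false.
  s4 (successors {s0, s2, s4, s6, s8}): φ is false.
  s5 (successors {s4}): φ is false.
  s6 (successors {s0, s5}): φ is false.
  s7 (successors ∅): φ is true.
  s8 (successors {s2, s3, s4, s6, s7}): φ is false.
For instance, at s5:
  At s5: \Box p requires p at every successor {s4}.
    p fails at s4, so \Box p is false at s5.
Satisfying worlds: {s7}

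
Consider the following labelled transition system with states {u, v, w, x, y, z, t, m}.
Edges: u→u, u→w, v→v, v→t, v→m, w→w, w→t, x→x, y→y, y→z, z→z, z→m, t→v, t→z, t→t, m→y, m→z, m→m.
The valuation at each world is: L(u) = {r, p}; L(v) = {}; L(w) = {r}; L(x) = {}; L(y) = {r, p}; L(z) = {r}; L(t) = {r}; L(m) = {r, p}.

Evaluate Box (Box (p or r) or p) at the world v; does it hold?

No

At v: Box (Box (p or r) or p) requires Box (p or r) or p at every successor {v, t, m}.
  Box (p or r) or p fails at v, so Box (Box (p or r) or p) is false at v.
    At v: Box (p or r) is false, p is false, so Box (p or r) or p is false.
      At v: Box (p or r) requires p or r at every successor {v, t, m}.
        p or r fails at v, so Box (p or r) is false at v.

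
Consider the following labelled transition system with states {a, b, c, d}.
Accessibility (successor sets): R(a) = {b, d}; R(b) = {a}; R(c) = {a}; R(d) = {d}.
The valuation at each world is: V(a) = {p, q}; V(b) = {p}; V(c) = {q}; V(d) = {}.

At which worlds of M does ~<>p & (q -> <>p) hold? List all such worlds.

Recall that <>ψ holds at a world iff ψ holds at some accessible world.
Let φ = ~<>p & (q -> <>p). Evaluate φ at each world:
  a (successors {b, d}): φ is false.
  b (successors {a}): φ is false.
  c (successors {a}): φ is false.
  d (successors {d}): φ is true.
For instance, at b:
  At b: ~<>p is false, q -> <>p is true, so ~<>p & (q -> <>p) is false.
    At b: <>p is true, so ~<>p is false.
      At b: <>p requires p at some successor in {a}.
        p holds at a, so <>p is true at b.
    At b: q is false, <>p is true, so q -> <>p is true.
      At b: <>p requires p at some successor in {a}.
        p holds at a, so <>p is true at b.
Satisfying worlds: {d}

d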